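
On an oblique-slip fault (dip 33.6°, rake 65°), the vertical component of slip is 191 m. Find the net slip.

381 m

dip-slip = throw / sin(dip) = 191 / sin(33.6°) = 345.1 m
net slip = dip-slip / sin(rake) = 345.1 / sin(65°) = 381 m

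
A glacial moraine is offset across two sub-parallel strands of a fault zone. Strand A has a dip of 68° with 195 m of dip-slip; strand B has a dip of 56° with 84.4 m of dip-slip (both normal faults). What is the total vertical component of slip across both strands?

251 m

throw_A = 195 × sin(68°) = 180.8 m
throw_B = 84.4 × sin(56°) = 69.97 m
total = 180.8 + 69.97 = 251 m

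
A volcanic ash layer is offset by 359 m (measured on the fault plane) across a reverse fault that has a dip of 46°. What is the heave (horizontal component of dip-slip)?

heave = dip-slip × cos(dip) = 359 m × cos(46°) = 249 m

249 m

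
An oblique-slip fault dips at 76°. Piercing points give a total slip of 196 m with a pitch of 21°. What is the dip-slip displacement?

70.2 m

dip-slip = net slip × sin(rake) = 196 m × sin(21°) = 70.2 m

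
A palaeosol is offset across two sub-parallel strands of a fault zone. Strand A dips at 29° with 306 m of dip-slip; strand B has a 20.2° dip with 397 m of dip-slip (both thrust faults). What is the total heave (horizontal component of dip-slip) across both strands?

heave_A = 306 × cos(29°) = 267.6 m
heave_B = 397 × cos(20.2°) = 372.6 m
total = 267.6 + 372.6 = 640 m

640 m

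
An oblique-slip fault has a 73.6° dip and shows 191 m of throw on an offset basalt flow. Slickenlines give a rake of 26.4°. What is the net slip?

448 m

dip-slip = throw / sin(dip) = 191 / sin(73.6°) = 199.1 m
net slip = dip-slip / sin(rake) = 199.1 / sin(26.4°) = 448 m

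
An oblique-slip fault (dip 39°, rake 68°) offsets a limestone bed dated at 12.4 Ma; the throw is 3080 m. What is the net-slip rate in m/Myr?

426 m/Myr

dip-slip = throw / sin(dip) = 3080 / sin(39°) = 4894 m
net slip = dip-slip / sin(rake) = 4894 / sin(68°) = 5279 m
rate = 5279 m / 12.4 Ma = 0.000426 m/yr = 426 m/Myr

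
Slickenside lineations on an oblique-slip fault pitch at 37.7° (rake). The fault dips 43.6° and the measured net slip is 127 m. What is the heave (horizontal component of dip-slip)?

56.2 m

dip-slip = net slip × sin(rake) = 127 m × sin(37.7°) = 77.66 m
heave = dip-slip × cos(dip) = 77.66 × cos(43.6°) = 56.2 m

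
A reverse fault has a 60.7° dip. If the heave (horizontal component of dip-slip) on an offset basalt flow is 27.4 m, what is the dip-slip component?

dip-slip = heave / cos(dip) = 27.4 / cos(60.7°) = 56 m

56 m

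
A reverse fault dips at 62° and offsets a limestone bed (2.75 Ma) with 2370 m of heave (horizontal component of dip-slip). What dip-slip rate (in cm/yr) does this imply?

dip-slip = heave / cos(dip) = 2370 m / cos(62°) = 5048 m
rate = 5048 m / 2.75 Ma = 0.00184 m/yr = 0.184 cm/yr

0.184 cm/yr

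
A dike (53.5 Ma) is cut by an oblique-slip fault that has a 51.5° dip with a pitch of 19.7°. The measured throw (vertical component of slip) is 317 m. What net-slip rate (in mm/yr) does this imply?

dip-slip = throw / sin(dip) = 317 / sin(51.5°) = 405.1 m
net slip = dip-slip / sin(rake) = 405.1 / sin(19.7°) = 1202 m
rate = 1202 m / 53.5 Ma = 0.0000225 m/yr = 0.0225 mm/yr

0.0225 mm/yr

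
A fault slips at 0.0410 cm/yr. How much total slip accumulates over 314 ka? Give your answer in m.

129 m

slip = rate × time = 0.0410 cm/yr × 314 ka = 129 m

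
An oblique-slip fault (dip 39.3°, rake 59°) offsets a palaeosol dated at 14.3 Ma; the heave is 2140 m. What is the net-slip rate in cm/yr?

dip-slip = heave / cos(dip) = 2140 / cos(39.3°) = 2765 m
net slip = dip-slip / sin(rake) = 2765 / sin(59°) = 3226 m
rate = 3226 m / 14.3 Ma = 0.000226 m/yr = 0.0226 cm/yr

0.0226 cm/yr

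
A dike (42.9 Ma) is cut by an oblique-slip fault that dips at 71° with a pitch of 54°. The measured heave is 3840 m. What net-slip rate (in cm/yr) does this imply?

0.0340 cm/yr

dip-slip = heave / cos(dip) = 3840 / cos(71°) = 11790 m
net slip = dip-slip / sin(rake) = 11790 / sin(54°) = 14580 m
rate = 14580 m / 42.9 Ma = 0.000340 m/yr = 0.0340 cm/yr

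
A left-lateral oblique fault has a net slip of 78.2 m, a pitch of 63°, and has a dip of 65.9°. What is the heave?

28.5 m

dip-slip = net slip × sin(rake) = 78.2 m × sin(63°) = 69.68 m
heave = dip-slip × cos(dip) = 69.68 × cos(65.9°) = 28.5 m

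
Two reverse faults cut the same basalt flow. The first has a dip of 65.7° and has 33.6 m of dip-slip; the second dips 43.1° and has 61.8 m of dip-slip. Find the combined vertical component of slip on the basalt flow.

72.8 m

throw_A = 33.6 × sin(65.7°) = 30.62 m
throw_B = 61.8 × sin(43.1°) = 42.23 m
total = 30.62 + 42.23 = 72.8 m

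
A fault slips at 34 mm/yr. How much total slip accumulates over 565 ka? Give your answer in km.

slip = rate × time = 34 mm/yr × 565 ka = 19200 m = 19.2 km

19.2 km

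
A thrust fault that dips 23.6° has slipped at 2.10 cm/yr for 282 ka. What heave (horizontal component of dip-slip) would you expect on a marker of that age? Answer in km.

5.43 km

dip-slip = rate × time = 2.10 cm/yr × 282 ka = 5922 m
heave = dip-slip × cos(dip) = 5922 × cos(23.6°) = 5430 m = 5.43 km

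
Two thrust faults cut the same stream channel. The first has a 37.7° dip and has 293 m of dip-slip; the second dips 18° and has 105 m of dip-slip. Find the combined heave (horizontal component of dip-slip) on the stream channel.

heave_A = 293 × cos(37.7°) = 231.8 m
heave_B = 105 × cos(18°) = 99.86 m
total = 231.8 + 99.86 = 332 m

332 m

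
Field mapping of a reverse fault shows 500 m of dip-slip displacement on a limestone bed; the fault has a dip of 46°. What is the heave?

heave = dip-slip × cos(dip) = 500 m × cos(46°) = 347 m

347 m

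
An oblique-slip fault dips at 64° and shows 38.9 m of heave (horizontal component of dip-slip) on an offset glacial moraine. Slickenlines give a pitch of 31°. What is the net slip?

172 m

dip-slip = heave / cos(dip) = 38.9 / cos(64°) = 88.74 m
net slip = dip-slip / sin(rake) = 88.74 / sin(31°) = 172 m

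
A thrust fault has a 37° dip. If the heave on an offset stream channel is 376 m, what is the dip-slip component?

471 m

dip-slip = heave / cos(dip) = 376 / cos(37°) = 471 m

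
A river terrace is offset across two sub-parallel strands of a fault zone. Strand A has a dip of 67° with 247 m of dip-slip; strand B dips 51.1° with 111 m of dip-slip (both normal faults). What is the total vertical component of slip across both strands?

314 m

throw_A = 247 × sin(67°) = 227.4 m
throw_B = 111 × sin(51.1°) = 86.38 m
total = 227.4 + 86.38 = 314 m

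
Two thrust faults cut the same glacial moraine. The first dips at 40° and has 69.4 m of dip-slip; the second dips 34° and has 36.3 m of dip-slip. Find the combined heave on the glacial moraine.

83.3 m

heave_A = 69.4 × cos(40°) = 53.16 m
heave_B = 36.3 × cos(34°) = 30.09 m
total = 53.16 + 30.09 = 83.3 m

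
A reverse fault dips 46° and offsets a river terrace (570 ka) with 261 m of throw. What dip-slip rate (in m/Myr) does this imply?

dip-slip = throw / sin(dip) = 261 m / sin(46°) = 362.8 m
rate = 362.8 m / 570 ka = 0.000637 m/yr = 637 m/Myr

637 m/Myr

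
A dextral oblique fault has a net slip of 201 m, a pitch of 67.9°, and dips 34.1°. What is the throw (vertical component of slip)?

104 m

dip-slip = net slip × sin(rake) = 201 m × sin(67.9°) = 186.2 m
throw = dip-slip × sin(dip) = 186.2 × sin(34.1°) = 104 m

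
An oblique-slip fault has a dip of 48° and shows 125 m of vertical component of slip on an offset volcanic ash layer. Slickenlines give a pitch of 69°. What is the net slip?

180 m

dip-slip = throw / sin(dip) = 125 / sin(48°) = 168.2 m
net slip = dip-slip / sin(rake) = 168.2 / sin(69°) = 180 m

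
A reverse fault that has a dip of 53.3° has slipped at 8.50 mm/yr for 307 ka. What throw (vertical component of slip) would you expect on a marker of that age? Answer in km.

dip-slip = rate × time = 8.50 mm/yr × 307 ka = 2610 m
throw = dip-slip × sin(dip) = 2610 × sin(53.3°) = 2090 m = 2.09 km

2.09 km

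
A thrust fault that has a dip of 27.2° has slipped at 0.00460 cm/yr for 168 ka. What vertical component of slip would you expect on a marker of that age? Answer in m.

dip-slip = rate × time = 0.00460 cm/yr × 168 ka = 7.728 m
throw = dip-slip × sin(dip) = 7.728 × sin(27.2°) = 3.53 m

3.53 m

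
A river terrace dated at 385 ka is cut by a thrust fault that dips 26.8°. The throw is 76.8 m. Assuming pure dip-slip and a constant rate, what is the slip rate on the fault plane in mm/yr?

dip-slip = throw / sin(dip) = 76.8 m / sin(26.8°) = 170.3 m
rate = 170.3 m / 385 ka = 0.000442 m/yr = 0.442 mm/yr

0.442 mm/yr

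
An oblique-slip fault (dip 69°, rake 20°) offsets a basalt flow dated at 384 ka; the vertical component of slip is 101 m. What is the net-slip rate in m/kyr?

0.824 m/kyr

dip-slip = throw / sin(dip) = 101 / sin(69°) = 108.2 m
net slip = dip-slip / sin(rake) = 108.2 / sin(20°) = 316.3 m
rate = 316.3 m / 384 ka = 0.000824 m/yr = 0.824 m/kyr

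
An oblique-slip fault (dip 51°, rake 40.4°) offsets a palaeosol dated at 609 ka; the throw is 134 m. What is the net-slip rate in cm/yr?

dip-slip = throw / sin(dip) = 134 / sin(51°) = 172.4 m
net slip = dip-slip / sin(rake) = 172.4 / sin(40.4°) = 266 m
rate = 266 m / 609 ka = 0.000437 m/yr = 0.0437 cm/yr

0.0437 cm/yr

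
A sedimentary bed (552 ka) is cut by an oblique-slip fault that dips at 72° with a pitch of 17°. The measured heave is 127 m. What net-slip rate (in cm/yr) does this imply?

0.255 cm/yr

dip-slip = heave / cos(dip) = 127 / cos(72°) = 411 m
net slip = dip-slip / sin(rake) = 411 / sin(17°) = 1406 m
rate = 1406 m / 552 ka = 0.00255 m/yr = 0.255 cm/yr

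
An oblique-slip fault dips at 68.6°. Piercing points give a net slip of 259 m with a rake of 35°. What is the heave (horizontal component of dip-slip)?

dip-slip = net slip × sin(rake) = 259 m × sin(35°) = 148.6 m
heave = dip-slip × cos(dip) = 148.6 × cos(68.6°) = 54.2 m

54.2 m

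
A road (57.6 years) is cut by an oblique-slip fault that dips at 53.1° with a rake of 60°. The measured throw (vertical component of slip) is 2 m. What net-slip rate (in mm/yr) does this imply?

dip-slip = throw / sin(dip) = 2 / sin(53.1°) = 2.501 m
net slip = dip-slip / sin(rake) = 2.501 / sin(60°) = 2.888 m
rate = 2.888 m / 57.6 years = 0.0501 m/yr = 50.1 mm/yr

50.1 mm/yr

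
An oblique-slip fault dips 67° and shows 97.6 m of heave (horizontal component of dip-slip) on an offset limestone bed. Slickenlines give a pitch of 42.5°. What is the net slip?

dip-slip = heave / cos(dip) = 97.6 / cos(67°) = 249.8 m
net slip = dip-slip / sin(rake) = 249.8 / sin(42.5°) = 370 m

370 m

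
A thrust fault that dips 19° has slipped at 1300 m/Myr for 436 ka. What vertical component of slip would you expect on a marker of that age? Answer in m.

dip-slip = rate × time = 1300 m/Myr × 436 ka = 566.8 m
throw = dip-slip × sin(dip) = 566.8 × sin(19°) = 185 m

185 m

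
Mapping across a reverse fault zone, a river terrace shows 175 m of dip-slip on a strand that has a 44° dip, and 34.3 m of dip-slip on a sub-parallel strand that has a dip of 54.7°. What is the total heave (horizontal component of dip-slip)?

heave_A = 175 × cos(44°) = 125.9 m
heave_B = 34.3 × cos(54.7°) = 19.82 m
total = 125.9 + 19.82 = 146 m

146 m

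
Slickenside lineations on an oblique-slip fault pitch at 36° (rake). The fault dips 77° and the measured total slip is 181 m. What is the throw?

104 m

dip-slip = net slip × sin(rake) = 181 m × sin(36°) = 106.4 m
throw = dip-slip × sin(dip) = 106.4 × sin(77°) = 104 m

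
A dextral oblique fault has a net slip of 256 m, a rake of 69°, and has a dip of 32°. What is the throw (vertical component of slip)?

dip-slip = net slip × sin(rake) = 256 m × sin(69°) = 239 m
throw = dip-slip × sin(dip) = 239 × sin(32°) = 127 m

127 m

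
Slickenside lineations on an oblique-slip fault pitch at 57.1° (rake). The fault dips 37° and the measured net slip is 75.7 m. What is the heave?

50.8 m

dip-slip = net slip × sin(rake) = 75.7 m × sin(57.1°) = 63.56 m
heave = dip-slip × cos(dip) = 63.56 × cos(37°) = 50.8 m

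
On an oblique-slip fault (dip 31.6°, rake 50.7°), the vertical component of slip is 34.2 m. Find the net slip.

dip-slip = throw / sin(dip) = 34.2 / sin(31.6°) = 65.27 m
net slip = dip-slip / sin(rake) = 65.27 / sin(50.7°) = 84.3 m

84.3 m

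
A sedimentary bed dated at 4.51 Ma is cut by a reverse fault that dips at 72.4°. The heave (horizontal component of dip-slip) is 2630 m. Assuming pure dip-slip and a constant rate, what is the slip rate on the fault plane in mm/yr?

1.93 mm/yr

dip-slip = heave / cos(dip) = 2630 m / cos(72.4°) = 8698 m
rate = 8698 m / 4.51 Ma = 0.00193 m/yr = 1.93 mm/yr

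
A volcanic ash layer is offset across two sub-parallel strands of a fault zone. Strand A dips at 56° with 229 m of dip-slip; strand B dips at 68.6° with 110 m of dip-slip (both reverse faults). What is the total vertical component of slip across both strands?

throw_A = 229 × sin(56°) = 189.8 m
throw_B = 110 × sin(68.6°) = 102.4 m
total = 189.8 + 102.4 = 292 m

292 m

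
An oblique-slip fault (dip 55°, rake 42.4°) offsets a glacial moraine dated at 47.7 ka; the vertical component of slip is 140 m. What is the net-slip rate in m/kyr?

5.31 m/kyr

dip-slip = throw / sin(dip) = 140 / sin(55°) = 170.9 m
net slip = dip-slip / sin(rake) = 170.9 / sin(42.4°) = 253.5 m
rate = 253.5 m / 47.7 ka = 0.00531 m/yr = 5.31 m/kyr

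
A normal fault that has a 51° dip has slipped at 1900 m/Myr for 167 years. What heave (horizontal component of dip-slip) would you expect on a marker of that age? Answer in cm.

dip-slip = rate × time = 1900 m/Myr × 167 years = 0.3173 m
heave = dip-slip × cos(dip) = 0.3173 × cos(51°) = 0.200 m = 20 cm

20 cm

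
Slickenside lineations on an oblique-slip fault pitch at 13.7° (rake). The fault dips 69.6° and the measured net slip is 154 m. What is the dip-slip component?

dip-slip = net slip × sin(rake) = 154 m × sin(13.7°) = 36.5 m

36.5 m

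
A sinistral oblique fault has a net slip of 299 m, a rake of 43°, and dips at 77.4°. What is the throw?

199 m

dip-slip = net slip × sin(rake) = 299 m × sin(43°) = 203.9 m
throw = dip-slip × sin(dip) = 203.9 × sin(77.4°) = 199 m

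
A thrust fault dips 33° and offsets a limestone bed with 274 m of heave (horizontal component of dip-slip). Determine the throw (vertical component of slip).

throw = heave × tan(dip) = 274 × tan(33°) = 178 m

178 m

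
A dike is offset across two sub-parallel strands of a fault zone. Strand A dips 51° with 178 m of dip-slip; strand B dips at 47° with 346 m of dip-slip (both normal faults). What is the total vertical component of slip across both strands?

throw_A = 178 × sin(51°) = 138.3 m
throw_B = 346 × sin(47°) = 253 m
total = 138.3 + 253 = 391 m

391 m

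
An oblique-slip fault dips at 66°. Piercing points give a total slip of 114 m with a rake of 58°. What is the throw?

dip-slip = net slip × sin(rake) = 114 m × sin(58°) = 96.68 m
throw = dip-slip × sin(dip) = 96.68 × sin(66°) = 88.3 m

88.3 m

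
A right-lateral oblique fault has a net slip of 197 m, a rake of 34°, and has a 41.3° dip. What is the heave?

82.8 m

dip-slip = net slip × sin(rake) = 197 m × sin(34°) = 110.2 m
heave = dip-slip × cos(dip) = 110.2 × cos(41.3°) = 82.8 m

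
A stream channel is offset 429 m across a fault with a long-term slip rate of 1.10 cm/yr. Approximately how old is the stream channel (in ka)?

39 ka

age = offset / rate = 429 m / (1.10 cm/yr) = 39000 yr = 39 ka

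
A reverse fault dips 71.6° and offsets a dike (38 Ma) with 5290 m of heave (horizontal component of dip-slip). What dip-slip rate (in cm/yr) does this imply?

dip-slip = heave / cos(dip) = 5290 m / cos(71.6°) = 16760 m
rate = 16760 m / 38 Ma = 0.000441 m/yr = 0.0441 cm/yr

0.0441 cm/yr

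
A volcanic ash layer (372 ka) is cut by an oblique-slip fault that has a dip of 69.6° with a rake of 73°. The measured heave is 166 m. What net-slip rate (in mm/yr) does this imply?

1.34 mm/yr

dip-slip = heave / cos(dip) = 166 / cos(69.6°) = 476.2 m
net slip = dip-slip / sin(rake) = 476.2 / sin(73°) = 498 m
rate = 498 m / 372 ka = 0.00134 m/yr = 1.34 mm/yr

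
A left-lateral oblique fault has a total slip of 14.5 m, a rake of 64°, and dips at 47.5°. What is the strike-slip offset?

strike-slip = net slip × cos(rake) = 14.5 m × cos(64°) = 6.36 m

6.36 m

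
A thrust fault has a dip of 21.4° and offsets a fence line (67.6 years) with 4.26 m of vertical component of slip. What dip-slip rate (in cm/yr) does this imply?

dip-slip = throw / sin(dip) = 4.26 m / sin(21.4°) = 11.68 m
rate = 11.68 m / 67.6 years = 0.173 m/yr = 17.3 cm/yr

17.3 cm/yr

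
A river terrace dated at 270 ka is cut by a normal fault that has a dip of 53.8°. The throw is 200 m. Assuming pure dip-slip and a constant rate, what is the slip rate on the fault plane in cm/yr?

0.0918 cm/yr

dip-slip = throw / sin(dip) = 200 m / sin(53.8°) = 247.8 m
rate = 247.8 m / 270 ka = 0.000918 m/yr = 0.0918 cm/yr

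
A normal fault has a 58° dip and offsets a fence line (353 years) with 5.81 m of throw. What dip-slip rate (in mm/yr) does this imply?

dip-slip = throw / sin(dip) = 5.81 m / sin(58°) = 6.851 m
rate = 6.851 m / 353 years = 0.0194 m/yr = 19.4 mm/yr

19.4 mm/yr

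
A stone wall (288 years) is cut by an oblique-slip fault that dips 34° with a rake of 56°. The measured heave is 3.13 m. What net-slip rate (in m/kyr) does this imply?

dip-slip = heave / cos(dip) = 3.13 / cos(34°) = 3.775 m
net slip = dip-slip / sin(rake) = 3.775 / sin(56°) = 4.554 m
rate = 4.554 m / 288 years = 0.0158 m/yr = 15.8 m/kyr

15.8 m/kyr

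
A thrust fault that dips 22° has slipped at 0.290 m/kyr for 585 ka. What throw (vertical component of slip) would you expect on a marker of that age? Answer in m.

dip-slip = rate × time = 0.290 m/kyr × 585 ka = 169.7 m
throw = dip-slip × sin(dip) = 169.7 × sin(22°) = 63.6 m

63.6 m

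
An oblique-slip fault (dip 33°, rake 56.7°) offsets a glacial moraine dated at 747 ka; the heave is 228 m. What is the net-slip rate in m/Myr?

435 m/Myr

dip-slip = heave / cos(dip) = 228 / cos(33°) = 271.9 m
net slip = dip-slip / sin(rake) = 271.9 / sin(56.7°) = 325.3 m
rate = 325.3 m / 747 ka = 0.000435 m/yr = 435 m/Myr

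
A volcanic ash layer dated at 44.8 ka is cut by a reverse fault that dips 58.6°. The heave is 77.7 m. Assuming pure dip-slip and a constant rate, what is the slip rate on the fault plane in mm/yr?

3.33 mm/yr

dip-slip = heave / cos(dip) = 77.7 m / cos(58.6°) = 149.1 m
rate = 149.1 m / 44.8 ka = 0.00333 m/yr = 3.33 mm/yr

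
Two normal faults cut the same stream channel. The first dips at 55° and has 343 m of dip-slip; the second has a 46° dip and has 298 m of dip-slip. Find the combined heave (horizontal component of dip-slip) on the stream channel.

404 m

heave_A = 343 × cos(55°) = 196.7 m
heave_B = 298 × cos(46°) = 207 m
total = 196.7 + 207 = 404 m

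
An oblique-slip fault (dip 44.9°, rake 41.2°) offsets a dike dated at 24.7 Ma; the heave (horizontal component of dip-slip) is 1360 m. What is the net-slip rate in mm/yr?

0.118 mm/yr

dip-slip = heave / cos(dip) = 1360 / cos(44.9°) = 1920 m
net slip = dip-slip / sin(rake) = 1920 / sin(41.2°) = 2915 m
rate = 2915 m / 24.7 Ma = 0.000118 m/yr = 0.118 mm/yr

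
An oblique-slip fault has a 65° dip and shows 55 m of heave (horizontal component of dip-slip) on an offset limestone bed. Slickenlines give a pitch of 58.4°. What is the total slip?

dip-slip = heave / cos(dip) = 55 / cos(65°) = 130.1 m
net slip = dip-slip / sin(rake) = 130.1 / sin(58.4°) = 153 m

153 m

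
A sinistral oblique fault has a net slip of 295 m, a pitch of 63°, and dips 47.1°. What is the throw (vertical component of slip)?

dip-slip = net slip × sin(rake) = 295 m × sin(63°) = 262.8 m
throw = dip-slip × sin(dip) = 262.8 × sin(47.1°) = 193 m

193 m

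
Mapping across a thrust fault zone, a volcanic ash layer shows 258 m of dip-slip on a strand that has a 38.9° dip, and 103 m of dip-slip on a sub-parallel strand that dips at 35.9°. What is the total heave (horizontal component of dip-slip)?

heave_A = 258 × cos(38.9°) = 200.8 m
heave_B = 103 × cos(35.9°) = 83.43 m
total = 200.8 + 83.43 = 284 m

284 m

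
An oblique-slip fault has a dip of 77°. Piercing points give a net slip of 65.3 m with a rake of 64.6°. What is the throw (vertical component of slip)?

57.5 m

dip-slip = net slip × sin(rake) = 65.3 m × sin(64.6°) = 58.99 m
throw = dip-slip × sin(dip) = 58.99 × sin(77°) = 57.5 m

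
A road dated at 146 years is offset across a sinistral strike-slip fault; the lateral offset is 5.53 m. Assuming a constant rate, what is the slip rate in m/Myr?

37900 m/Myr

rate = 5.53 m / 146 years = 0.0379 m/yr = 37900 m/Myr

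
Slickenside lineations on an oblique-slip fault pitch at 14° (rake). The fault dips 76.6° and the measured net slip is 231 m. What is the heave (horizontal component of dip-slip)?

dip-slip = net slip × sin(rake) = 231 m × sin(14°) = 55.88 m
heave = dip-slip × cos(dip) = 55.88 × cos(76.6°) = 13 m

13 m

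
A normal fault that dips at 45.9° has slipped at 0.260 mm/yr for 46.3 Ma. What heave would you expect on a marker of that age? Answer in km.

dip-slip = rate × time = 0.260 mm/yr × 46.3 Ma = 12040 m
heave = dip-slip × cos(dip) = 12040 × cos(45.9°) = 8380 m = 8.38 km

8.38 km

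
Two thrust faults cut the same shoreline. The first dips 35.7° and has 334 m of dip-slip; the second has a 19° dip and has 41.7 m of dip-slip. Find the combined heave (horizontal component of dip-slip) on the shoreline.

311 m

heave_A = 334 × cos(35.7°) = 271.2 m
heave_B = 41.7 × cos(19°) = 39.43 m
total = 271.2 + 39.43 = 311 m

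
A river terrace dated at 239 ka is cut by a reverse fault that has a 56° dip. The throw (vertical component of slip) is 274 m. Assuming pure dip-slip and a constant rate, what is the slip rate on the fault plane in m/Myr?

1380 m/Myr

dip-slip = throw / sin(dip) = 274 m / sin(56°) = 330.5 m
rate = 330.5 m / 239 ka = 0.00138 m/yr = 1380 m/Myr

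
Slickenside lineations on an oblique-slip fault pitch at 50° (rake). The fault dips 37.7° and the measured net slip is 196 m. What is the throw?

dip-slip = net slip × sin(rake) = 196 m × sin(50°) = 150.1 m
throw = dip-slip × sin(dip) = 150.1 × sin(37.7°) = 91.8 m

91.8 m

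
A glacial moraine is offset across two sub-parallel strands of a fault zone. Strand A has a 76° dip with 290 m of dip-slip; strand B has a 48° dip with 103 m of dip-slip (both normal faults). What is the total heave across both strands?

139 m

heave_A = 290 × cos(76°) = 70.16 m
heave_B = 103 × cos(48°) = 68.92 m
total = 70.16 + 68.92 = 139 m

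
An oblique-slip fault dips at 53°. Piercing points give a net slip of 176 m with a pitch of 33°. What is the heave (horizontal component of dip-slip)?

57.7 m

dip-slip = net slip × sin(rake) = 176 m × sin(33°) = 95.86 m
heave = dip-slip × cos(dip) = 95.86 × cos(53°) = 57.7 m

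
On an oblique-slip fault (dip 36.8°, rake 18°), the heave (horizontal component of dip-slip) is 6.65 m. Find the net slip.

26.9 m

dip-slip = heave / cos(dip) = 6.65 / cos(36.8°) = 8.305 m
net slip = dip-slip / sin(rake) = 8.305 / sin(18°) = 26.9 m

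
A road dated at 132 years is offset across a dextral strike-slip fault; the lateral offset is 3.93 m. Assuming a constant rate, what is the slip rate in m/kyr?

rate = 3.93 m / 132 years = 0.0298 m/yr = 29.8 m/kyr

29.8 m/kyr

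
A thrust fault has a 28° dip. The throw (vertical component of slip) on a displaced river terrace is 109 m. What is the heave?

heave = throw / tan(dip) = 109 / tan(28°) = 205 m

205 m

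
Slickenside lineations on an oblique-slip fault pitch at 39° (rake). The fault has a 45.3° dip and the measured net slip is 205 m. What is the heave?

90.7 m

dip-slip = net slip × sin(rake) = 205 m × sin(39°) = 129 m
heave = dip-slip × cos(dip) = 129 × cos(45.3°) = 90.7 m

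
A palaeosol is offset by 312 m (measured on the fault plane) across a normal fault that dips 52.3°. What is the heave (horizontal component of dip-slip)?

191 m

heave = dip-slip × cos(dip) = 312 m × cos(52.3°) = 191 m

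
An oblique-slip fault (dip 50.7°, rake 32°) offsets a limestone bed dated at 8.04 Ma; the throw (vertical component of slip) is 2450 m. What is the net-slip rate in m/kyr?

dip-slip = throw / sin(dip) = 2450 / sin(50.7°) = 3166 m
net slip = dip-slip / sin(rake) = 3166 / sin(32°) = 5975 m
rate = 5975 m / 8.04 Ma = 0.000743 m/yr = 0.743 m/kyr

0.743 m/kyr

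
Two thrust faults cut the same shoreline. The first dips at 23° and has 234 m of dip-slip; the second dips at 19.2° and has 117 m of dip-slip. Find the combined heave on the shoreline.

heave_A = 234 × cos(23°) = 215.4 m
heave_B = 117 × cos(19.2°) = 110.5 m
total = 215.4 + 110.5 = 326 m

326 m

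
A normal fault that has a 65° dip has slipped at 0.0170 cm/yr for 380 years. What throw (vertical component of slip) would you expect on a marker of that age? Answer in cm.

dip-slip = rate × time = 0.0170 cm/yr × 380 years = 0.06460 m
throw = dip-slip × sin(dip) = 0.06460 × sin(65°) = 0.0585 m = 5.85 cm

5.85 cm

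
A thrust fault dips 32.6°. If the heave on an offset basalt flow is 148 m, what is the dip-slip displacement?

176 m

dip-slip = heave / cos(dip) = 148 / cos(32.6°) = 176 m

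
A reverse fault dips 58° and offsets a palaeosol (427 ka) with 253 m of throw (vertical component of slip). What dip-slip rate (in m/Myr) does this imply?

699 m/Myr

dip-slip = throw / sin(dip) = 253 m / sin(58°) = 298.3 m
rate = 298.3 m / 427 ka = 0.000699 m/yr = 699 m/Myr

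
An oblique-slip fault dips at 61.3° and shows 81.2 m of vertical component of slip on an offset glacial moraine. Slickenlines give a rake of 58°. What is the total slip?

dip-slip = throw / sin(dip) = 81.2 / sin(61.3°) = 92.57 m
net slip = dip-slip / sin(rake) = 92.57 / sin(58°) = 109 m

109 m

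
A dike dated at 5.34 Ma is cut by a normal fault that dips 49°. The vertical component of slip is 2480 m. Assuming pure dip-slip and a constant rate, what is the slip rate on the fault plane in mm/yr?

dip-slip = throw / sin(dip) = 2480 m / sin(49°) = 3286 m
rate = 3286 m / 5.34 Ma = 0.000615 m/yr = 0.615 mm/yr

0.615 mm/yr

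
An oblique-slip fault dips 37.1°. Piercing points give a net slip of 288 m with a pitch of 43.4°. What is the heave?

158 m

dip-slip = net slip × sin(rake) = 288 m × sin(43.4°) = 197.9 m
heave = dip-slip × cos(dip) = 197.9 × cos(37.1°) = 158 m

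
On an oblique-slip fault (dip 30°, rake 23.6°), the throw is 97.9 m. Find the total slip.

dip-slip = throw / sin(dip) = 97.9 / sin(30°) = 195.8 m
net slip = dip-slip / sin(rake) = 195.8 / sin(23.6°) = 489 m

489 m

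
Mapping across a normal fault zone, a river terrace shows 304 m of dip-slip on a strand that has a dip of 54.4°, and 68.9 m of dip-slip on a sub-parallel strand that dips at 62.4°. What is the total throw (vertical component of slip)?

throw_A = 304 × sin(54.4°) = 247.2 m
throw_B = 68.9 × sin(62.4°) = 61.06 m
total = 247.2 + 61.06 = 308 m

308 m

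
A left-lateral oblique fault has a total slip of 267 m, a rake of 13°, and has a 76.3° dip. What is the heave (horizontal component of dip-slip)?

14.2 m

dip-slip = net slip × sin(rake) = 267 m × sin(13°) = 60.06 m
heave = dip-slip × cos(dip) = 60.06 × cos(76.3°) = 14.2 m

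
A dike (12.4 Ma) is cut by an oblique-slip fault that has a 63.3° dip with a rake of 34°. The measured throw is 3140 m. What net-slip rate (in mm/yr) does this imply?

0.507 mm/yr

dip-slip = throw / sin(dip) = 3140 / sin(63.3°) = 3515 m
net slip = dip-slip / sin(rake) = 3515 / sin(34°) = 6285 m
rate = 6285 m / 12.4 Ma = 0.000507 m/yr = 0.507 mm/yr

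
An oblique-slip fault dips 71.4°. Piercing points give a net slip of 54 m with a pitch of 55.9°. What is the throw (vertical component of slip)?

42.4 m

dip-slip = net slip × sin(rake) = 54 m × sin(55.9°) = 44.72 m
throw = dip-slip × sin(dip) = 44.72 × sin(71.4°) = 42.4 m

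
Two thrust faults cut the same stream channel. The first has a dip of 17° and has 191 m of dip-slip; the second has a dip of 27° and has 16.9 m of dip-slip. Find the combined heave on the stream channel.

heave_A = 191 × cos(17°) = 182.7 m
heave_B = 16.9 × cos(27°) = 15.06 m
total = 182.7 + 15.06 = 198 m

198 m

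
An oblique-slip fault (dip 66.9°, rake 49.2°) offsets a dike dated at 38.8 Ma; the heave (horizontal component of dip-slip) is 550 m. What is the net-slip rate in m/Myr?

dip-slip = heave / cos(dip) = 550 / cos(66.9°) = 1402 m
net slip = dip-slip / sin(rake) = 1402 / sin(49.2°) = 1852 m
rate = 1852 m / 38.8 Ma = 0.0000477 m/yr = 47.7 m/Myr

47.7 m/Myr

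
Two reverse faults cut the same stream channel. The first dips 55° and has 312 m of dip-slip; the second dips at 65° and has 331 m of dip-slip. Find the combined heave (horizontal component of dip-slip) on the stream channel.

heave_A = 312 × cos(55°) = 179 m
heave_B = 331 × cos(65°) = 139.9 m
total = 179 + 139.9 = 319 m

319 m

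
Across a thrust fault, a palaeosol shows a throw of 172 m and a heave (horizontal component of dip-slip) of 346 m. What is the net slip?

net slip = √(throw² + heave²) = √(172² + 346²) = 386 m

386 m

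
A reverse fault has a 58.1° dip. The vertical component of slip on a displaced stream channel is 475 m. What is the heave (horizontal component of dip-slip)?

heave = throw / tan(dip) = 475 / tan(58.1°) = 296 m

296 m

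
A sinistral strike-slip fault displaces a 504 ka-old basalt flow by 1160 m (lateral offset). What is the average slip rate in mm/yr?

2.30 mm/yr

rate = 1160 m / 504 ka = 0.00230 m/yr = 2.30 mm/yr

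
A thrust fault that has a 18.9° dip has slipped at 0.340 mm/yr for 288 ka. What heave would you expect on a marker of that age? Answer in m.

92.6 m

dip-slip = rate × time = 0.340 mm/yr × 288 ka = 97.92 m
heave = dip-slip × cos(dip) = 97.92 × cos(18.9°) = 92.6 m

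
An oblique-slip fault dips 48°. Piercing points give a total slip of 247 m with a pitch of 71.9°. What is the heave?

157 m

dip-slip = net slip × sin(rake) = 247 m × sin(71.9°) = 234.8 m
heave = dip-slip × cos(dip) = 234.8 × cos(48°) = 157 m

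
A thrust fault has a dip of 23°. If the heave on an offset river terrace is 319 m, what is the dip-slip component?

dip-slip = heave / cos(dip) = 319 / cos(23°) = 347 m

347 m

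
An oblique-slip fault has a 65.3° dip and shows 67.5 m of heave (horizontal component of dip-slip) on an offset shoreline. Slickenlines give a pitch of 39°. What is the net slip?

257 m

dip-slip = heave / cos(dip) = 67.5 / cos(65.3°) = 161.5 m
net slip = dip-slip / sin(rake) = 161.5 / sin(39°) = 257 m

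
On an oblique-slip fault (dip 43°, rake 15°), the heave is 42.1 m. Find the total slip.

dip-slip = heave / cos(dip) = 42.1 / cos(43°) = 57.56 m
net slip = dip-slip / sin(rake) = 57.56 / sin(15°) = 222 m

222 m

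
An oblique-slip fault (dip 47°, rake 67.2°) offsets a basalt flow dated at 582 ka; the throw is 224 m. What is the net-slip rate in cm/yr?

0.0571 cm/yr

dip-slip = throw / sin(dip) = 224 / sin(47°) = 306.3 m
net slip = dip-slip / sin(rake) = 306.3 / sin(67.2°) = 332.2 m
rate = 332.2 m / 582 ka = 0.000571 m/yr = 0.0571 cm/yr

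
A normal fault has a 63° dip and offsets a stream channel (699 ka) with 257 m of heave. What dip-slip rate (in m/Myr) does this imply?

dip-slip = heave / cos(dip) = 257 m / cos(63°) = 566.1 m
rate = 566.1 m / 699 ka = 0.000810 m/yr = 810 m/Myr

810 m/Myr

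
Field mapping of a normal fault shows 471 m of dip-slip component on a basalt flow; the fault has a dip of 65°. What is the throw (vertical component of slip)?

throw = dip-slip × sin(dip) = 471 m × sin(65°) = 427 m

427 m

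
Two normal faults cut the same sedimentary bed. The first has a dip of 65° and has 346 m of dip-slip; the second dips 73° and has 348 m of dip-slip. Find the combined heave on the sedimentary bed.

248 m

heave_A = 346 × cos(65°) = 146.2 m
heave_B = 348 × cos(73°) = 101.7 m
total = 146.2 + 101.7 = 248 m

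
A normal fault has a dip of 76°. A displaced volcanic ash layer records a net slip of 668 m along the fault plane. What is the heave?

heave = dip-slip × cos(dip) = 668 m × cos(76°) = 162 m

162 m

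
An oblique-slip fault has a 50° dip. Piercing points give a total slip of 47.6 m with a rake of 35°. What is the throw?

dip-slip = net slip × sin(rake) = 47.6 m × sin(35°) = 27.30 m
throw = dip-slip × sin(dip) = 27.30 × sin(50°) = 20.9 m

20.9 m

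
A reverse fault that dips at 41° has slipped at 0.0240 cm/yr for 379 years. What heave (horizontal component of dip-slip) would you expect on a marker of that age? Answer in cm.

6.86 cm

dip-slip = rate × time = 0.0240 cm/yr × 379 years = 0.09096 m
heave = dip-slip × cos(dip) = 0.09096 × cos(41°) = 0.0686 m = 6.86 cm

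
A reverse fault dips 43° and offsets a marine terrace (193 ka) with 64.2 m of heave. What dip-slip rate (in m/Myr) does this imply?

dip-slip = heave / cos(dip) = 64.2 m / cos(43°) = 87.78 m
rate = 87.78 m / 193 ka = 0.000455 m/yr = 455 m/Myr

455 m/Myr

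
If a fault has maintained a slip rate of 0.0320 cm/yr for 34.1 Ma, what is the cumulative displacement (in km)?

slip = rate × time = 0.0320 cm/yr × 34.1 Ma = 10900 m = 10.9 km

10.9 km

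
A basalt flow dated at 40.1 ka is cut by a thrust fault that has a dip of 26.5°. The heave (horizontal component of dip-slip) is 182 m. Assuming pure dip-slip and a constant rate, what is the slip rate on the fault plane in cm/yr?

dip-slip = heave / cos(dip) = 182 m / cos(26.5°) = 203.4 m
rate = 203.4 m / 40.1 ka = 0.00507 m/yr = 0.507 cm/yr

0.507 cm/yr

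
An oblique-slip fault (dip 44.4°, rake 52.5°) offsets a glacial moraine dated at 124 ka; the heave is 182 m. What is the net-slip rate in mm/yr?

2.59 mm/yr

dip-slip = heave / cos(dip) = 182 / cos(44.4°) = 254.7 m
net slip = dip-slip / sin(rake) = 254.7 / sin(52.5°) = 321.1 m
rate = 321.1 m / 124 ka = 0.00259 m/yr = 2.59 mm/yr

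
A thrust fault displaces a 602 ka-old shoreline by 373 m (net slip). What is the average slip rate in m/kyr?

0.620 m/kyr

rate = 373 m / 602 ka = 0.000620 m/yr = 0.620 m/kyr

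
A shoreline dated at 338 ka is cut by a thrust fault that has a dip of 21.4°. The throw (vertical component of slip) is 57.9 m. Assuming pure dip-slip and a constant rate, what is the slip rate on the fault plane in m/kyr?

0.469 m/kyr

dip-slip = throw / sin(dip) = 57.9 m / sin(21.4°) = 158.7 m
rate = 158.7 m / 338 ka = 0.000469 m/yr = 0.469 m/kyr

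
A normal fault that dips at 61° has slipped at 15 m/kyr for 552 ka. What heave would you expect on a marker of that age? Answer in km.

4.01 km

dip-slip = rate × time = 15 m/kyr × 552 ka = 8280 m
heave = dip-slip × cos(dip) = 8280 × cos(61°) = 4010 m = 4.01 km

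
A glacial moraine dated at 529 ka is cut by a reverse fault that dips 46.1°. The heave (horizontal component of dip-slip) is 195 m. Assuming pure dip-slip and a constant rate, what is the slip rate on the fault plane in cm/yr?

0.0532 cm/yr

dip-slip = heave / cos(dip) = 195 m / cos(46.1°) = 281.2 m
rate = 281.2 m / 529 ka = 0.000532 m/yr = 0.0532 cm/yr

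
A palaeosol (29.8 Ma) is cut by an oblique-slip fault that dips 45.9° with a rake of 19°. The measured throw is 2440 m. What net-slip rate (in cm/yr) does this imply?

dip-slip = throw / sin(dip) = 2440 / sin(45.9°) = 3398 m
net slip = dip-slip / sin(rake) = 3398 / sin(19°) = 10440 m
rate = 10440 m / 29.8 Ma = 0.000350 m/yr = 0.0350 cm/yr

0.0350 cm/yr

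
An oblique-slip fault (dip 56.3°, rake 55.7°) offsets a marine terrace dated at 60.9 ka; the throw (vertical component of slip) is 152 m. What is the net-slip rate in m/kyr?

3.63 m/kyr

dip-slip = throw / sin(dip) = 152 / sin(56.3°) = 182.7 m
net slip = dip-slip / sin(rake) = 182.7 / sin(55.7°) = 221.2 m
rate = 221.2 m / 60.9 ka = 0.00363 m/yr = 3.63 m/kyr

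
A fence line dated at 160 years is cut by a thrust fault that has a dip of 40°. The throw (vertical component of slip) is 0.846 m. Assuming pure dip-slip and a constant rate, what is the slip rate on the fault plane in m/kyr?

8.23 m/kyr

dip-slip = throw / sin(dip) = 0.846 m / sin(40°) = 1.316 m
rate = 1.316 m / 160 years = 0.00823 m/yr = 8.23 m/kyr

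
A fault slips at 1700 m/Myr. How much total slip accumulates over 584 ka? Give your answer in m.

993 m

slip = rate × time = 1700 m/Myr × 584 ka = 993 m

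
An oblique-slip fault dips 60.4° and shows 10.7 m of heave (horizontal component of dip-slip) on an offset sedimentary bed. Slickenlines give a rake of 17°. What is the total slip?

74.1 m

dip-slip = heave / cos(dip) = 10.7 / cos(60.4°) = 21.66 m
net slip = dip-slip / sin(rake) = 21.66 / sin(17°) = 74.1 m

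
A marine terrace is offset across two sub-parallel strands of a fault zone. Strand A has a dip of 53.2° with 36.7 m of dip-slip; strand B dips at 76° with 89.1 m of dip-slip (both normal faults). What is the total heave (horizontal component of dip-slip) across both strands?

heave_A = 36.7 × cos(53.2°) = 21.98 m
heave_B = 89.1 × cos(76°) = 21.56 m
total = 21.98 + 21.56 = 43.5 m

43.5 m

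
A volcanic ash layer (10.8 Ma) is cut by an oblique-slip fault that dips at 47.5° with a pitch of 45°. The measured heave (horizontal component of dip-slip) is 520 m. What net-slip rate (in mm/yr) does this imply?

dip-slip = heave / cos(dip) = 520 / cos(47.5°) = 769.7 m
net slip = dip-slip / sin(rake) = 769.7 / sin(45°) = 1089 m
rate = 1089 m / 10.8 Ma = 0.000101 m/yr = 0.101 mm/yr

0.101 mm/yr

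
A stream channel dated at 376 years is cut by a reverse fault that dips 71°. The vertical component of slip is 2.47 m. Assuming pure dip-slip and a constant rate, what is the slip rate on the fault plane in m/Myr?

dip-slip = throw / sin(dip) = 2.47 m / sin(71°) = 2.612 m
rate = 2.612 m / 376 years = 0.00695 m/yr = 6950 m/Myr

6950 m/Myr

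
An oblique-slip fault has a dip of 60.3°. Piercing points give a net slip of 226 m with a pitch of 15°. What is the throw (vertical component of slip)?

dip-slip = net slip × sin(rake) = 226 m × sin(15°) = 58.49 m
throw = dip-slip × sin(dip) = 58.49 × sin(60.3°) = 50.8 m

50.8 m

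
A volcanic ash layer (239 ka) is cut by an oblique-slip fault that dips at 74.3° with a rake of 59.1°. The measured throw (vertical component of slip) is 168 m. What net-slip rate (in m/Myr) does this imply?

dip-slip = throw / sin(dip) = 168 / sin(74.3°) = 174.5 m
net slip = dip-slip / sin(rake) = 174.5 / sin(59.1°) = 203.4 m
rate = 203.4 m / 239 ka = 0.000851 m/yr = 851 m/Myr

851 m/Myr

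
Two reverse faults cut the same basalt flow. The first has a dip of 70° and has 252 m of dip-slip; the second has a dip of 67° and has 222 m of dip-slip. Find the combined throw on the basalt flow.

throw_A = 252 × sin(70°) = 236.8 m
throw_B = 222 × sin(67°) = 204.4 m
total = 236.8 + 204.4 = 441 m

441 m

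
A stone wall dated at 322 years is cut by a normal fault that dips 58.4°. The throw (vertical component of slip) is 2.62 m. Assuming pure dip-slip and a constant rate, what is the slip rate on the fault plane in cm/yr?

dip-slip = throw / sin(dip) = 2.62 m / sin(58.4°) = 3.076 m
rate = 3.076 m / 322 years = 0.00955 m/yr = 0.955 cm/yr

0.955 cm/yr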